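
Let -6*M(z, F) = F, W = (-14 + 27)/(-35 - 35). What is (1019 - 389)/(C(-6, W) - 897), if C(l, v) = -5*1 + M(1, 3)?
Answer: -252/361 ≈ -0.69806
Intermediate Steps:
W = -13/70 (W = 13/(-70) = 13*(-1/70) = -13/70 ≈ -0.18571)
M(z, F) = -F/6
C(l, v) = -11/2 (C(l, v) = -5*1 - ⅙*3 = -5 - ½ = -11/2)
(1019 - 389)/(C(-6, W) - 897) = (1019 - 389)/(-11/2 - 897) = 630/(-1805/2) = 630*(-2/1805) = -252/361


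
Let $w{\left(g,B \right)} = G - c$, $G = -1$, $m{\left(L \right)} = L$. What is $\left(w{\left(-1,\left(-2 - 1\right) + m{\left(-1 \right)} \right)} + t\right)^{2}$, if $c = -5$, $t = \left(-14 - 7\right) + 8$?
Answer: $81$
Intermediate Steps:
$t = -13$ ($t = -21 + 8 = -13$)
$w{\left(g,B \right)} = 4$ ($w{\left(g,B \right)} = -1 - -5 = -1 + 5 = 4$)
$\left(w{\left(-1,\left(-2 - 1\right) + m{\left(-1 \right)} \right)} + t\right)^{2} = \left(4 - 13\right)^{2} = \left(-9\right)^{2} = 81$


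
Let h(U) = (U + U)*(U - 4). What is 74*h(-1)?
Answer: 740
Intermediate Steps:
h(U) = 2*U*(-4 + U) (h(U) = (2*U)*(-4 + U) = 2*U*(-4 + U))
74*h(-1) = 74*(2*(-1)*(-4 - 1)) = 74*(2*(-1)*(-5)) = 74*10 = 740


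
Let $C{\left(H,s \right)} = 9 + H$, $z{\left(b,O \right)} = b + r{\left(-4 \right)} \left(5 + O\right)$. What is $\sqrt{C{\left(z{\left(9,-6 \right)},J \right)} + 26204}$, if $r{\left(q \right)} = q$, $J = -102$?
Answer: $3 \sqrt{2914} \approx 161.94$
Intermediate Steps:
$z{\left(b,O \right)} = -20 + b - 4 O$ ($z{\left(b,O \right)} = b - 4 \left(5 + O\right) = b - \left(20 + 4 O\right) = -20 + b - 4 O$)
$\sqrt{C{\left(z{\left(9,-6 \right)},J \right)} + 26204} = \sqrt{\left(9 - -13\right) + 26204} = \sqrt{\left(9 + \left(-20 + 9 + 24\right)\right) + 26204} = \sqrt{\left(9 + 13\right) + 26204} = \sqrt{22 + 26204} = \sqrt{26226} = 3 \sqrt{2914}$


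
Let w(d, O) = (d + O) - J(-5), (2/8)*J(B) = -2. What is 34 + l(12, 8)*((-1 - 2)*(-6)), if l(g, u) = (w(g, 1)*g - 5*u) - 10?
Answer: 3670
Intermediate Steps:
J(B) = -8 (J(B) = 4*(-2) = -8)
w(d, O) = 8 + O + d (w(d, O) = (d + O) - 1*(-8) = (O + d) + 8 = 8 + O + d)
l(g, u) = -10 - 5*u + g*(9 + g) (l(g, u) = ((8 + 1 + g)*g - 5*u) - 10 = ((9 + g)*g - 5*u) - 10 = (g*(9 + g) - 5*u) - 10 = (-5*u + g*(9 + g)) - 10 = -10 - 5*u + g*(9 + g))
34 + l(12, 8)*((-1 - 2)*(-6)) = 34 + (-10 - 5*8 + 12*(9 + 12))*((-1 - 2)*(-6)) = 34 + (-10 - 40 + 12*21)*(-3*(-6)) = 34 + (-10 - 40 + 252)*18 = 34 + 202*18 = 34 + 3636 = 3670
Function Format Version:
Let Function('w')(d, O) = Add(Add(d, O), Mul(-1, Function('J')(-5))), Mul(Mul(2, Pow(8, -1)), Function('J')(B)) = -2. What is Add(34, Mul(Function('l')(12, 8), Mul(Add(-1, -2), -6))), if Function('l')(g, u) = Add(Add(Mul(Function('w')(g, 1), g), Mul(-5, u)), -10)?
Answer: 3670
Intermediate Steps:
Function('J')(B) = -8 (Function('J')(B) = Mul(4, -2) = -8)
Function('w')(d, O) = Add(8, O, d) (Function('w')(d, O) = Add(Add(d, O), Mul(-1, -8)) = Add(Add(O, d), 8) = Add(8, O, d))
Function('l')(g, u) = Add(-10, Mul(-5, u), Mul(g, Add(9, g))) (Function('l')(g, u) = Add(Add(Mul(Add(8, 1, g), g), Mul(-5, u)), -10) = Add(Add(Mul(Add(9, g), g), Mul(-5, u)), -10) = Add(Add(Mul(g, Add(9, g)), Mul(-5, u)), -10) = Add(Add(Mul(-5, u), Mul(g, Add(9, g))), -10) = Add(-10, Mul(-5, u), Mul(g, Add(9, g))))
Add(34, Mul(Function('l')(12, 8), Mul(Add(-1, -2), -6))) = Add(34, Mul(Add(-10, Mul(-5, 8), Mul(12, Add(9, 12))), Mul(Add(-1, -2), -6))) = Add(34, Mul(Add(-10, -40, Mul(12, 21)), Mul(-3, -6))) = Add(34, Mul(Add(-10, -40, 252), 18)) = Add(34, Mul(202, 18)) = Add(34, 3636) = 3670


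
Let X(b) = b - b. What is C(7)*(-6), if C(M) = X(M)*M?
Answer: 0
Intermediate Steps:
X(b) = 0
C(M) = 0 (C(M) = 0*M = 0)
C(7)*(-6) = 0*(-6) = 0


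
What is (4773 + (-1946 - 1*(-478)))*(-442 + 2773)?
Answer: 7703955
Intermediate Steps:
(4773 + (-1946 - 1*(-478)))*(-442 + 2773) = (4773 + (-1946 + 478))*2331 = (4773 - 1468)*2331 = 3305*2331 = 7703955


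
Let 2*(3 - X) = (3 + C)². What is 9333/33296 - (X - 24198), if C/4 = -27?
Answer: 989150253/33296 ≈ 29708.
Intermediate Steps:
C = -108 (C = 4*(-27) = -108)
X = -11019/2 (X = 3 - (3 - 108)²/2 = 3 - ½*(-105)² = 3 - ½*11025 = 3 - 11025/2 = -11019/2 ≈ -5509.5)
9333/33296 - (X - 24198) = 9333/33296 - (-11019/2 - 24198) = 9333*(1/33296) - 1*(-59415/2) = 9333/33296 + 59415/2 = 989150253/33296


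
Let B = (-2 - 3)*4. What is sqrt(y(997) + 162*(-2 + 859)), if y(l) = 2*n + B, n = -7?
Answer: 20*sqrt(347) ≈ 372.56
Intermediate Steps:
B = -20 (B = -5*4 = -20)
y(l) = -34 (y(l) = 2*(-7) - 20 = -14 - 20 = -34)
sqrt(y(997) + 162*(-2 + 859)) = sqrt(-34 + 162*(-2 + 859)) = sqrt(-34 + 162*857) = sqrt(-34 + 138834) = sqrt(138800) = 20*sqrt(347)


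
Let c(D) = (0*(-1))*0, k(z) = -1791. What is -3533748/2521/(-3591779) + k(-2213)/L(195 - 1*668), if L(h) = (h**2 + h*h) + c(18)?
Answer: -14636077059885/4051676194658422 ≈ -0.0036124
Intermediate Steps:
c(D) = 0 (c(D) = 0*0 = 0)
L(h) = 2*h**2 (L(h) = (h**2 + h*h) + 0 = (h**2 + h**2) + 0 = 2*h**2 + 0 = 2*h**2)
-3533748/2521/(-3591779) + k(-2213)/L(195 - 1*668) = -3533748/2521/(-3591779) - 1791*1/(2*(195 - 1*668)**2) = -3533748*1/2521*(-1/3591779) - 1791*1/(2*(195 - 668)**2) = -3533748/2521*(-1/3591779) - 1791/(2*(-473)**2) = 3533748/9054874859 - 1791/(2*223729) = 3533748/9054874859 - 1791/447458 = -14636077059885/4051676194658422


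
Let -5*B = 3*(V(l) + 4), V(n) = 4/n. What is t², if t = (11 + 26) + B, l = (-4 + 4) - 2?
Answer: 32041/25 ≈ 1281.6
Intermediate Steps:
l = -2 (l = 0 - 2 = -2)
B = -6/5 (B = -3*(4/(-2) + 4)/5 = -3*(4*(-½) + 4)/5 = -3*(-2 + 4)/5 = -3*2/5 = -⅕*6 = -6/5 ≈ -1.2000)
t = 179/5 (t = (11 + 26) - 6/5 = 37 - 6/5 = 179/5 ≈ 35.800)
t² = (179/5)² = 32041/25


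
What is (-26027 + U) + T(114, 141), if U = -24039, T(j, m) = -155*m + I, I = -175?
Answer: -72096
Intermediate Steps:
T(j, m) = -175 - 155*m (T(j, m) = -155*m - 175 = -175 - 155*m)
(-26027 + U) + T(114, 141) = (-26027 - 24039) + (-175 - 155*141) = -50066 + (-175 - 21855) = -50066 - 22030 = -72096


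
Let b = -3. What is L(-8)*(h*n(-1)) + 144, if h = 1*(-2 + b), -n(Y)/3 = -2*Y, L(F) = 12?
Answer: 504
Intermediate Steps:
n(Y) = 6*Y (n(Y) = -(-6)*Y = 6*Y)
h = -5 (h = 1*(-2 - 3) = 1*(-5) = -5)
L(-8)*(h*n(-1)) + 144 = 12*(-30*(-1)) + 144 = 12*(-5*(-6)) + 144 = 12*30 + 144 = 360 + 144 = 504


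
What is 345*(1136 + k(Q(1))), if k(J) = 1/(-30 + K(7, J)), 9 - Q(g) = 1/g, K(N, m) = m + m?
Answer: 5486535/14 ≈ 3.9190e+5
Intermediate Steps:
K(N, m) = 2*m
Q(g) = 9 - 1/g
k(J) = 1/(-30 + 2*J)
345*(1136 + k(Q(1))) = 345*(1136 + 1/(2*(-15 + (9 - 1/1)))) = 345*(1136 + 1/(2*(-15 + (9 - 1*1)))) = 345*(1136 + 1/(2*(-15 + (9 - 1)))) = 345*(1136 + 1/(2*(-15 + 8))) = 345*(1136 + (1/2)/(-7)) = 345*(1136 + (1/2)*(-1/7)) = 345*(1136 - 1/14) = 345*(15903/14) = 5486535/14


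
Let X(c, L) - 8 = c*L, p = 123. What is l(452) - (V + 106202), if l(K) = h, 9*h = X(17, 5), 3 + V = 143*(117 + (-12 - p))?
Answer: -310844/3 ≈ -1.0361e+5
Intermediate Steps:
V = -2577 (V = -3 + 143*(117 + (-12 - 1*123)) = -3 + 143*(117 + (-12 - 123)) = -3 + 143*(117 - 135) = -3 + 143*(-18) = -3 - 2574 = -2577)
X(c, L) = 8 + L*c (X(c, L) = 8 + c*L = 8 + L*c)
h = 31/3 (h = (8 + 5*17)/9 = (8 + 85)/9 = (⅑)*93 = 31/3 ≈ 10.333)
l(K) = 31/3
l(452) - (V + 106202) = 31/3 - (-2577 + 106202) = 31/3 - 1*103625 = 31/3 - 103625 = -310844/3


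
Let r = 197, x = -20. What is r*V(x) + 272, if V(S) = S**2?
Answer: 79072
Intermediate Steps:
r*V(x) + 272 = 197*(-20)**2 + 272 = 197*400 + 272 = 78800 + 272 = 79072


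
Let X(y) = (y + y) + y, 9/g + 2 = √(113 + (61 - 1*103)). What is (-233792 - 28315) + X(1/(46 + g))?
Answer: -37572242829/143347 - 27*√71/143347 ≈ -2.6211e+5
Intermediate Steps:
g = 9/(-2 + √71) (g = 9/(-2 + √(113 + (61 - 1*103))) = 9/(-2 + √(113 + (61 - 103))) = 9/(-2 + √(113 - 42)) = 9/(-2 + √71) ≈ 1.4005)
X(y) = 3*y (X(y) = 2*y + y = 3*y)
(-233792 - 28315) + X(1/(46 + g)) = (-233792 - 28315) + 3/(46 + (18/67 + 9*√71/67)) = -262107 + 3/(3100/67 + 9*√71/67)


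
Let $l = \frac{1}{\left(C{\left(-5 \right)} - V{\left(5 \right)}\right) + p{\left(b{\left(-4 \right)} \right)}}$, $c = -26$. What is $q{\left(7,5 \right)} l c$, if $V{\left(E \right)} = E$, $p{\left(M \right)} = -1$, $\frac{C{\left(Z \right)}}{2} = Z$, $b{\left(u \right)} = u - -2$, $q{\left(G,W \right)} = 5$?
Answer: $\frac{65}{8} \approx 8.125$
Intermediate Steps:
$b{\left(u \right)} = 2 + u$ ($b{\left(u \right)} = u + 2 = 2 + u$)
$C{\left(Z \right)} = 2 Z$
$l = - \frac{1}{16}$ ($l = \frac{1}{\left(2 \left(-5\right) - 5\right) - 1} = \frac{1}{\left(-10 - 5\right) - 1} = \frac{1}{-15 - 1} = \frac{1}{-16} = - \frac{1}{16} \approx -0.0625$)
$q{\left(7,5 \right)} l c = 5 \left(- \frac{1}{16}\right) \left(-26\right) = \left(- \frac{5}{16}\right) \left(-26\right) = \frac{65}{8}$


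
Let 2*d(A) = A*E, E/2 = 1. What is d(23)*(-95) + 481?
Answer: -1704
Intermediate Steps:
E = 2 (E = 2*1 = 2)
d(A) = A (d(A) = (A*2)/2 = (2*A)/2 = A)
d(23)*(-95) + 481 = 23*(-95) + 481 = -2185 + 481 = -1704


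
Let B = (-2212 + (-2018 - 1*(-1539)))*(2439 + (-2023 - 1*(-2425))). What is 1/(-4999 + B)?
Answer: -1/7650130 ≈ -1.3072e-7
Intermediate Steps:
B = -7645131 (B = (-2212 + (-2018 + 1539))*(2439 + (-2023 + 2425)) = (-2212 - 479)*(2439 + 402) = -2691*2841 = -7645131)
1/(-4999 + B) = 1/(-4999 - 7645131) = 1/(-7650130) = -1/7650130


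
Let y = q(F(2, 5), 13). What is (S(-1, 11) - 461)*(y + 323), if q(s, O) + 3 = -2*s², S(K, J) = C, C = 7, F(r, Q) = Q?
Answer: -122580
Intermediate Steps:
S(K, J) = 7
q(s, O) = -3 - 2*s²
y = -53 (y = -3 - 2*5² = -3 - 2*25 = -3 - 50 = -53)
(S(-1, 11) - 461)*(y + 323) = (7 - 461)*(-53 + 323) = -454*270 = -122580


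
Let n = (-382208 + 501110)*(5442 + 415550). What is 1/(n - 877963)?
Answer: 1/50055912821 ≈ 1.9978e-11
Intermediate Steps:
n = 50056790784 (n = 118902*420992 = 50056790784)
1/(n - 877963) = 1/(50056790784 - 877963) = 1/50055912821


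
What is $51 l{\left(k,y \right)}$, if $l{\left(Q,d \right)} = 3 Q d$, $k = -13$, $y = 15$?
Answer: $-29835$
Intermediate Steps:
$l{\left(Q,d \right)} = 3 Q d$
$51 l{\left(k,y \right)} = 51 \cdot 3 \left(-13\right) 15 = 51 \left(-585\right) = -29835$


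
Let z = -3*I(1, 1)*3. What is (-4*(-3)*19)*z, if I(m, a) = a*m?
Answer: -2052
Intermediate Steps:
z = -9 (z = -3*3 = -9)
(-4*(-3)*19)*z = (-4*(-3)*19)*(-9) = (12*19)*(-9) = 228*(-9) = -2052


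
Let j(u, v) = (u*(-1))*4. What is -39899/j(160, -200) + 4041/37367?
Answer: 1493492173/23914880 ≈ 62.450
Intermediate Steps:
j(u, v) = -4*u (j(u, v) = -u*4 = -4*u)
-39899/j(160, -200) + 4041/37367 = -39899/((-4*160)) + 4041/37367 = -39899/(-640) + 4041*(1/37367) = -39899*(-1/640) + 4041/37367 = 39899/640 + 4041/37367 = 1493492173/23914880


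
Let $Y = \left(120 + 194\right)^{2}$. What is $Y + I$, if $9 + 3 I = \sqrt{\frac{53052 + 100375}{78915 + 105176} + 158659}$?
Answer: $98593 + \frac{2 \sqrt{1344225458744259}}{552273} \approx 98726.0$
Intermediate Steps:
$Y = 98596$ ($Y = 314^{2} = 98596$)
$I = -3 + \frac{2 \sqrt{1344225458744259}}{552273}$ ($I = -3 + \frac{\sqrt{\frac{53052 + 100375}{78915 + 105176} + 158659}}{3} = -3 + \frac{\sqrt{\frac{153427}{184091} + 158659}}{3} = -3 + \frac{\sqrt{\frac{29207847396}{184091}}}{3} = -3 + \frac{\frac{2}{184091} \sqrt{1344225458744259}}{3} = -3 + \frac{2 \sqrt{1344225458744259}}{552273} \approx 129.77$)
$Y + I = 98596 - \left(3 - \frac{2 \sqrt{1344225458744259}}{552273}\right) = 98593 + \frac{2 \sqrt{1344225458744259}}{552273}$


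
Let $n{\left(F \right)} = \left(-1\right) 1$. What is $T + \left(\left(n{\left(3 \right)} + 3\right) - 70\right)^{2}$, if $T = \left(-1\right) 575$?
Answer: $4049$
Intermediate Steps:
$n{\left(F \right)} = -1$
$T = -575$
$T + \left(\left(n{\left(3 \right)} + 3\right) - 70\right)^{2} = -575 + \left(\left(-1 + 3\right) - 70\right)^{2} = -575 + \left(2 - 70\right)^{2} = -575 + \left(-68\right)^{2} = -575 + 4624 = 4049$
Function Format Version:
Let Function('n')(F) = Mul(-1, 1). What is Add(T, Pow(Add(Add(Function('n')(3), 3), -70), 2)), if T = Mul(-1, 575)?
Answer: 4049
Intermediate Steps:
Function('n')(F) = -1
T = -575
Add(T, Pow(Add(Add(Function('n')(3), 3), -70), 2)) = Add(-575, Pow(Add(Add(-1, 3), -70), 2)) = Add(-575, Pow(Add(2, -70), 2)) = Add(-575, Pow(-68, 2)) = Add(-575, 4624) = 4049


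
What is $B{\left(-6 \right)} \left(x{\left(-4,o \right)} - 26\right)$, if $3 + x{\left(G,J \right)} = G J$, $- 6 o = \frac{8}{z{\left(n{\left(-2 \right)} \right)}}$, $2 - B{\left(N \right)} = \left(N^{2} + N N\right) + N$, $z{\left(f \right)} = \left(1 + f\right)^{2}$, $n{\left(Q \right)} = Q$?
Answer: $\frac{4544}{3} \approx 1514.7$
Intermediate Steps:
$B{\left(N \right)} = 2 - N - 2 N^{2}$ ($B{\left(N \right)} = 2 - \left(\left(N^{2} + N N\right) + N\right) = 2 - \left(\left(N^{2} + N^{2}\right) + N\right) = 2 - \left(2 N^{2} + N\right) = 2 - \left(N + 2 N^{2}\right) = 2 - N - 2 N^{2}$)
$o = - \frac{4}{3}$ ($o = - \frac{8 \frac{1}{\left(1 - 2\right)^{2}}}{6} = - \frac{8 \frac{1}{\left(-1\right)^{2}}}{6} = - \frac{8 \cdot 1^{-1}}{6} = - \frac{8 \cdot 1}{6} = \left(- \frac{1}{6}\right) 8 = - \frac{4}{3} \approx -1.3333$)
$x{\left(G,J \right)} = -3 + G J$
$B{\left(-6 \right)} \left(x{\left(-4,o \right)} - 26\right) = \left(2 - -6 - 2 \left(-6\right)^{2}\right) \left(\left(-3 - - \frac{16}{3}\right) - 26\right) = \left(2 + 6 - 72\right) \left(\left(-3 + \frac{16}{3}\right) - 26\right) = \left(2 + 6 - 72\right) \left(\frac{7}{3} - 26\right) = \left(-64\right) \left(- \frac{71}{3}\right) = \frac{4544}{3}$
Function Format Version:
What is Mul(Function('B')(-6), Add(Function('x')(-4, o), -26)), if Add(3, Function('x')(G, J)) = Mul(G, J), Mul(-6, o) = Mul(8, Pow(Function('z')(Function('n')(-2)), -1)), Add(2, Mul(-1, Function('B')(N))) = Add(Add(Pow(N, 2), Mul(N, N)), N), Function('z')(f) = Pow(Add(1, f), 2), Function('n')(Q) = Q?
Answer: Rational(4544, 3) ≈ 1514.7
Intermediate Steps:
Function('B')(N) = Add(2, Mul(-1, N), Mul(-2, Pow(N, 2))) (Function('B')(N) = Add(2, Mul(-1, Add(Add(Pow(N, 2), Mul(N, N)), N))) = Add(2, Mul(-1, Add(Add(Pow(N, 2), Pow(N, 2)), N))) = Add(2, Mul(-1, Add(Mul(2, Pow(N, 2)), N))) = Add(2, Mul(-1, Add(N, Mul(2, Pow(N, 2))))) = Add(2, Add(Mul(-1, N), Mul(-2, Pow(N, 2)))) = Add(2, Mul(-1, N), Mul(-2, Pow(N, 2))))
o = Rational(-4, 3) (o = Mul(Rational(-1, 6), Mul(8, Pow(Pow(Add(1, -2), 2), -1))) = Mul(Rational(-1, 6), Mul(8, Pow(Pow(-1, 2), -1))) = Mul(Rational(-1, 6), Mul(8, Pow(1, -1))) = Mul(Rational(-1, 6), Mul(8, 1)) = Mul(Rational(-1, 6), 8) = Rational(-4, 3) ≈ -1.3333)
Function('x')(G, J) = Add(-3, Mul(G, J))
Mul(Function('B')(-6), Add(Function('x')(-4, o), -26)) = Mul(Add(2, Mul(-1, -6), Mul(-2, Pow(-6, 2))), Add(Add(-3, Mul(-4, Rational(-4, 3))), -26)) = Mul(Add(2, 6, Mul(-2, 36)), Add(Add(-3, Rational(16, 3)), -26)) = Mul(Add(2, 6, -72), Add(Rational(7, 3), -26)) = Mul(-64, Rational(-71, 3)) = Rational(4544, 3)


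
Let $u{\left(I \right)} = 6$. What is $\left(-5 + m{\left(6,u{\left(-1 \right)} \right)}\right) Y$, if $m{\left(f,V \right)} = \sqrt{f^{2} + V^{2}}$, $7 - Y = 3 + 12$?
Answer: $40 - 48 \sqrt{2} \approx -27.882$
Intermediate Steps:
$Y = -8$ ($Y = 7 - \left(3 + 12\right) = 7 - 15 = -8$)
$m{\left(f,V \right)} = \sqrt{V^{2} + f^{2}}$
$\left(-5 + m{\left(6,u{\left(-1 \right)} \right)}\right) Y = \left(-5 + \sqrt{6^{2} + 6^{2}}\right) \left(-8\right) = \left(-5 + \sqrt{36 + 36}\right) \left(-8\right) = \left(-5 + \sqrt{72}\right) \left(-8\right) = \left(-5 + 6 \sqrt{2}\right) \left(-8\right) = 40 - 48 \sqrt{2}$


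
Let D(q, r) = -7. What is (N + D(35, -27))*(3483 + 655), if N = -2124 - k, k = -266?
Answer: -7717370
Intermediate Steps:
N = -1858 (N = -2124 - 1*(-266) = -2124 + 266 = -1858)
(N + D(35, -27))*(3483 + 655) = (-1858 - 7)*(3483 + 655) = -1865*4138 = -7717370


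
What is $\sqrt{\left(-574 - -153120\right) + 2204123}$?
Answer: $\sqrt{2356669} \approx 1535.1$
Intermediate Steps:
$\sqrt{\left(-574 - -153120\right) + 2204123} = \sqrt{\left(-574 + 153120\right) + 2204123} = \sqrt{152546 + 2204123} = \sqrt{2356669}$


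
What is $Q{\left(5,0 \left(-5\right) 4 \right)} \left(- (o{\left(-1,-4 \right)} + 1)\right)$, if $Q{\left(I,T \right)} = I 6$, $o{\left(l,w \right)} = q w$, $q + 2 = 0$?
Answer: $-270$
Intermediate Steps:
$q = -2$ ($q = -2 + 0 = -2$)
$o{\left(l,w \right)} = - 2 w$
$Q{\left(I,T \right)} = 6 I$
$Q{\left(5,0 \left(-5\right) 4 \right)} \left(- (o{\left(-1,-4 \right)} + 1)\right) = 6 \cdot 5 \left(- (\left(-2\right) \left(-4\right) + 1)\right) = 30 \left(- (8 + 1)\right) = 30 \left(\left(-1\right) 9\right) = 30 \left(-9\right) = -270$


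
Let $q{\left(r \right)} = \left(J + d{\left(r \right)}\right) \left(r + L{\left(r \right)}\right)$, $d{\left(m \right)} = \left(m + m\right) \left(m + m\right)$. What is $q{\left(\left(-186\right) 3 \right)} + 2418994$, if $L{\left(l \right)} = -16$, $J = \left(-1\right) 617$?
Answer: $-712118592$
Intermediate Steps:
$J = -617$
$d{\left(m \right)} = 4 m^{2}$ ($d{\left(m \right)} = 2 m 2 m = 4 m^{2}$)
$q{\left(r \right)} = \left(-617 + 4 r^{2}\right) \left(-16 + r\right)$ ($q{\left(r \right)} = \left(-617 + 4 r^{2}\right) \left(r - 16\right) = \left(-617 + 4 r^{2}\right) \left(-16 + r\right)$)
$q{\left(\left(-186\right) 3 \right)} + 2418994 = \left(9872 - 617 \left(\left(-186\right) 3\right) - 64 \left(\left(-186\right) 3\right)^{2} + 4 \left(\left(-186\right) 3\right)^{3}\right) + 2418994 = \left(9872 - -344286 - 64 \left(-558\right)^{2} + 4 \left(-558\right)^{3}\right) + 2418994 = \left(9872 + 344286 - 19927296 + 4 \left(-173741112\right)\right) + 2418994 = \left(9872 + 344286 - 19927296 - 694964448\right) + 2418994 = -714537586 + 2418994 = -712118592$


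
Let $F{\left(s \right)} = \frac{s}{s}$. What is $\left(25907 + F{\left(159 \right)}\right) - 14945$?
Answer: $10963$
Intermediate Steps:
$F{\left(s \right)} = 1$
$\left(25907 + F{\left(159 \right)}\right) - 14945 = \left(25907 + 1\right) - 14945 = 25908 - 14945 = 10963$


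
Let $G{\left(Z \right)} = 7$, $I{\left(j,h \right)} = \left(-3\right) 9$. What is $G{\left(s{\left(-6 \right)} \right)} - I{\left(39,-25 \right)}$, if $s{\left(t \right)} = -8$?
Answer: $34$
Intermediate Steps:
$I{\left(j,h \right)} = -27$
$G{\left(s{\left(-6 \right)} \right)} - I{\left(39,-25 \right)} = 7 - -27 = 7 + 27 = 34$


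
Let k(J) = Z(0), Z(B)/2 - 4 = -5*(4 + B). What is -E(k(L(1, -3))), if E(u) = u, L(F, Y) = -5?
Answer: 32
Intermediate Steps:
Z(B) = -32 - 10*B (Z(B) = 8 + 2*(-5*(4 + B)) = 8 + 2*(-20 - 5*B) = 8 + (-40 - 10*B) = -32 - 10*B)
k(J) = -32 (k(J) = -32 - 10*0 = -32 + 0 = -32)
-E(k(L(1, -3))) = -1*(-32) = 32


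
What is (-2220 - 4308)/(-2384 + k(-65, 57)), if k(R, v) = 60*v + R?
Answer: -6528/971 ≈ -6.7230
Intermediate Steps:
k(R, v) = R + 60*v
(-2220 - 4308)/(-2384 + k(-65, 57)) = (-2220 - 4308)/(-2384 + (-65 + 60*57)) = -6528/(-2384 + (-65 + 3420)) = -6528/(-2384 + 3355) = -6528/971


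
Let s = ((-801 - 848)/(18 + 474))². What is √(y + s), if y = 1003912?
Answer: √243013673569/492 ≈ 1002.0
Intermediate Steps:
s = 2719201/242064 (s = (-1649/492)² = 2719201/242064 ≈ 11.233)
√(y + s) = √(1003912 + 2719201/242064) = √(243013673569/242064) = √243013673569/492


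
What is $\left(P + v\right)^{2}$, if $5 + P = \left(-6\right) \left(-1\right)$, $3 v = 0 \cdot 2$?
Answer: $1$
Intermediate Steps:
$v = 0$ ($v = \frac{0 \cdot 2}{3} = \frac{1}{3} \cdot 0 = 0$)
$P = 1$ ($P = -5 - -6 = -5 + 6 = 1$)
$\left(P + v\right)^{2} = \left(1 + 0\right)^{2} = 1^{2} = 1$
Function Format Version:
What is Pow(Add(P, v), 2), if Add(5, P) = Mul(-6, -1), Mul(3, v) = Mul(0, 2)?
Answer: 1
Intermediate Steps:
v = 0 (v = Mul(Rational(1, 3), Mul(0, 2)) = Mul(Rational(1, 3), 0) = 0)
P = 1 (P = Add(-5, Mul(-6, -1)) = Add(-5, 6) = 1)
Pow(Add(P, v), 2) = Pow(Add(1, 0), 2) = Pow(1, 2) = 1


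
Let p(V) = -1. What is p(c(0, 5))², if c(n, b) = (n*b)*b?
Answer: 1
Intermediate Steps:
c(n, b) = n*b² (c(n, b) = (b*n)*b = n*b²)
p(c(0, 5))² = (-1)² = 1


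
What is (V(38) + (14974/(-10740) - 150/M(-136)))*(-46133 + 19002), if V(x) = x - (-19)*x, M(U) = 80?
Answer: -441002928587/21480 ≈ -2.0531e+7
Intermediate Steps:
V(x) = 20*x (V(x) = x + 19*x = 20*x)
(V(38) + (14974/(-10740) - 150/M(-136)))*(-46133 + 19002) = (20*38 + (14974/(-10740) - 150/80))*(-46133 + 19002) = (760 + (14974*(-1/10740) - 150*1/80))*(-27131) = (760 + (-7487/5370 - 15/8))*(-27131) = (760 - 70223/21480)*(-27131) = (16254577/21480)*(-27131) = -441002928587/21480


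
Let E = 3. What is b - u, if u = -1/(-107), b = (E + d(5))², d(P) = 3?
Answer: 3851/107 ≈ 35.991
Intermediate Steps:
b = 36 (b = (3 + 3)² = 6² = 36)
u = 1/107 (u = -1*(-1/107) = 1/107 ≈ 0.0093458)
b - u = 36 - 1*1/107 = 36 - 1/107 = 3851/107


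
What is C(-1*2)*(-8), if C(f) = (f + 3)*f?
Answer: 16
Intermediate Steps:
C(f) = f*(3 + f) (C(f) = (3 + f)*f = f*(3 + f))
C(-1*2)*(-8) = ((-1*2)*(3 - 1*2))*(-8) = -2*(3 - 2)*(-8) = -2*1*(-8) = -2*(-8) = 16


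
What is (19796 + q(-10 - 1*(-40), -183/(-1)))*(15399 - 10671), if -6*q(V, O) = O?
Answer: 93451284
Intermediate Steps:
q(V, O) = -O/6
(19796 + q(-10 - 1*(-40), -183/(-1)))*(15399 - 10671) = (19796 - (-61)/(2*(-1)))*(15399 - 10671) = (19796 - (-61)*(-1)/2)*4728 = (19796 - 1/6*183)*4728 = (19796 - 61/2)*4728 = (39531/2)*4728 = 93451284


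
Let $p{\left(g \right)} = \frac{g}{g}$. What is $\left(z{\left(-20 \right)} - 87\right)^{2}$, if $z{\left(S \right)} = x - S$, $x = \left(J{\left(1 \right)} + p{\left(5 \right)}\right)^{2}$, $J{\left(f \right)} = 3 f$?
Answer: $2601$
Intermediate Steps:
$p{\left(g \right)} = 1$
$x = 16$ ($x = \left(3 \cdot 1 + 1\right)^{2} = \left(3 + 1\right)^{2} = 4^{2} = 16$)
$z{\left(S \right)} = 16 - S$
$\left(z{\left(-20 \right)} - 87\right)^{2} = \left(\left(16 - -20\right) - 87\right)^{2} = \left(\left(16 + 20\right) - 87\right)^{2} = \left(36 - 87\right)^{2} = \left(-51\right)^{2} = 2601$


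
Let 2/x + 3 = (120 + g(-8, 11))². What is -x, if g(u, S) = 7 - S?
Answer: -2/13453 ≈ -0.00014867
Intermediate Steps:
x = 2/13453 (x = 2/(-3 + (120 + (7 - 1*11))²) = 2/(-3 + (120 + (7 - 11))²) = 2/(-3 + (120 - 4)²) = 2/(-3 + 116²) = 2/(-3 + 13456) = 2/13453 ≈ 0.00014867)
-x = -1*2/13453 = -2/13453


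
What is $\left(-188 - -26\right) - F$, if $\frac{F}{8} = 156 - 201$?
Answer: $198$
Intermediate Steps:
$F = -360$ ($F = 8 \left(156 - 201\right) = 8 \left(-45\right) = -360$)
$\left(-188 - -26\right) - F = \left(-188 - -26\right) - -360 = \left(-188 + 26\right) + 360 = -162 + 360 = 198$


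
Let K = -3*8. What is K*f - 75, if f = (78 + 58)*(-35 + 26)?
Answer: 29301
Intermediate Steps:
K = -24
f = -1224 (f = 136*(-9) = -1224)
K*f - 75 = -24*(-1224) - 75 = 29376 - 75 = 29301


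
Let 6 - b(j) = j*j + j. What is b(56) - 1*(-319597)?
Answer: 316411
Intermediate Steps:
b(j) = 6 - j - j² (b(j) = 6 - (j*j + j) = 6 - (j² + j) = 6 - (j + j²) = 6 + (-j - j²) = 6 - j - j²)
b(56) - 1*(-319597) = (6 - 1*56 - 1*56²) - 1*(-319597) = (6 - 56 - 1*3136) + 319597 = (6 - 56 - 3136) + 319597 = -3186 + 319597 = 316411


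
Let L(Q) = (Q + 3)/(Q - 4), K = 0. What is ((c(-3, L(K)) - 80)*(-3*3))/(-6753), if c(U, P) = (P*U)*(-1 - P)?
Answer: -3867/36016 ≈ -0.10737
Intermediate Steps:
L(Q) = (3 + Q)/(-4 + Q)
c(U, P) = P*U*(-1 - P)
((c(-3, L(K)) - 80)*(-3*3))/(-6753) = ((-1*(3 + 0)/(-4 + 0)*(-3)*(1 + (3 + 0)/(-4 + 0)) - 80)*(-3*3))/(-6753) = ((-1*3/(-4)*(-3)*(1 + 3/(-4)) - 80)*(-9))*(-1/6753) = ((-1*(-¼*3)*(-3)*(1 - ¼*3) - 80)*(-9))*(-1/6753) = ((-1*(-¾)*(-3)*(1 - ¾) - 80)*(-9))*(-1/6753) = ((-1*(-¾)*(-3)*¼ - 80)*(-9))*(-1/6753) = ((-9/16 - 80)*(-9))*(-1/6753) = -1289/16*(-9)*(-1/6753) = (11601/16)*(-1/6753) = -3867/36016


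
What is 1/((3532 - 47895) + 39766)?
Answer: -1/4597 ≈ -0.00021753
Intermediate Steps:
1/((3532 - 47895) + 39766) = 1/(-44363 + 39766) = 1/(-4597) = -1/4597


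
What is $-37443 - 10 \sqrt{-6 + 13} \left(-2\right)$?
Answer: $-37443 + 20 \sqrt{7} \approx -37390.0$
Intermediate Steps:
$-37443 - 10 \sqrt{-6 + 13} \left(-2\right) = -37443 - 10 \sqrt{7} \left(-2\right) = -37443 - - 20 \sqrt{7} = -37443 + 20 \sqrt{7}$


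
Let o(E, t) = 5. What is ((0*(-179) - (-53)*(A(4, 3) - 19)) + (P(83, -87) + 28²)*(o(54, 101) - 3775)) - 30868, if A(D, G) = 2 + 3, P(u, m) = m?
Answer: -2659300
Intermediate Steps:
A(D, G) = 5
((0*(-179) - (-53)*(A(4, 3) - 19)) + (P(83, -87) + 28²)*(o(54, 101) - 3775)) - 30868 = ((0*(-179) - (-53)*(5 - 19)) + (-87 + 28²)*(5 - 3775)) - 30868 = ((0 - (-53)*(-14)) + (-87 + 784)*(-3770)) - 30868 = ((0 - 1*742) + 697*(-3770)) - 30868 = ((0 - 742) - 2627690) - 30868 = (-742 - 2627690) - 30868 = -2628432 - 30868 = -2659300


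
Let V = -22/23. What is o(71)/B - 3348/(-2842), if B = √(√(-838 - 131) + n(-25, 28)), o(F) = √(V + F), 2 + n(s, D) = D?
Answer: 1674/1421 + 3*√4117/(23*√(26 + I*√969)) ≈ 2.3684 - 0.55673*I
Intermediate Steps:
n(s, D) = -2 + D
V = -22/23 (V = -22*1/23 = -22/23 ≈ -0.95652)
o(F) = √(-22/23 + F)
B = √(26 + I*√969) (B = √(√(-838 - 131) + (-2 + 28)) = √(√(-969) + 26) = √(I*√969 + 26) = √(26 + I*√969) ≈ 5.7688 + 2.698*I)
o(71)/B - 3348/(-2842) = (√(-506 + 529*71)/23)/(√(26 + I*√969)) - 3348/(-2842) = (√(-506 + 37559)/23)/√(26 + I*√969) - 3348*(-1/2842) = (√37053/23)/√(26 + I*√969) + 1674/1421 = ((3*√4117)/23)/√(26 + I*√969) + 1674/1421 = (3*√4117/23)/√(26 + I*√969) + 1674/1421 = 3*√4117/(23*√(26 + I*√969)) + 1674/1421 = 1674/1421 + 3*√4117/(23*√(26 + I*√969))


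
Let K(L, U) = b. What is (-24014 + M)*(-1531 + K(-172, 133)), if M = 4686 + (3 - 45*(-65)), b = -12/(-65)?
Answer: 326369840/13 ≈ 2.5105e+7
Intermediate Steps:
b = 12/65 (b = -12*(-1/65) = 12/65 ≈ 0.18462)
K(L, U) = 12/65
M = 7614 (M = 4686 + (3 + 2925) = 4686 + 2928 = 7614)
(-24014 + M)*(-1531 + K(-172, 133)) = (-24014 + 7614)*(-1531 + 12/65) = -16400*(-99503/65) = 326369840/13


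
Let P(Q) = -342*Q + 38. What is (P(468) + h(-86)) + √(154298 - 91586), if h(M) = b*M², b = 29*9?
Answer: 1770338 + 6*√1742 ≈ 1.7706e+6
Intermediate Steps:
P(Q) = 38 - 342*Q
b = 261
h(M) = 261*M²
(P(468) + h(-86)) + √(154298 - 91586) = ((38 - 342*468) + 261*(-86)²) + √(154298 - 91586) = ((38 - 160056) + 261*7396) + √62712 = (-160018 + 1930356) + 6*√1742 = 1770338 + 6*√1742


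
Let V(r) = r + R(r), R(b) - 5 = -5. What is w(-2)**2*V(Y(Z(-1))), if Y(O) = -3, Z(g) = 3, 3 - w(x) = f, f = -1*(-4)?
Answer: -3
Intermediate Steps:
f = 4
R(b) = 0 (R(b) = 5 - 5 = 0)
w(x) = -1 (w(x) = 3 - 1*4 = 3 - 4 = -1)
V(r) = r (V(r) = r + 0 = r)
w(-2)**2*V(Y(Z(-1))) = (-1)**2*(-3) = 1*(-3) = -3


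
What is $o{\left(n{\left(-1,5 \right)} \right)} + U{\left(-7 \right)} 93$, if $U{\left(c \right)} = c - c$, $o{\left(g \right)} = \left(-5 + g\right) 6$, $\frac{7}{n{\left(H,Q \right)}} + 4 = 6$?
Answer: $-9$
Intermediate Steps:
$n{\left(H,Q \right)} = \frac{7}{2}$ ($n{\left(H,Q \right)} = \frac{7}{-4 + 6} = \frac{7}{2}$)
$o{\left(g \right)} = -30 + 6 g$
$U{\left(c \right)} = 0$
$o{\left(n{\left(-1,5 \right)} \right)} + U{\left(-7 \right)} 93 = \left(-30 + 6 \cdot \frac{7}{2}\right) + 0 \cdot 93 = \left(-30 + 21\right) + 0 = -9 + 0 = -9$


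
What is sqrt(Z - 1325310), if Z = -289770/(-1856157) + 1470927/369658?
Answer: I*sqrt(69327133621832083658669150474)/228714428102 ≈ 1151.2*I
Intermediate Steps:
Z = 945795748733/228714428102 (Z = -289770*(-1/1856157) + 1470927*(1/369658) = 96590/618719 + 1470927/369658 = 945795748733/228714428102 ≈ 4.1353)
sqrt(Z - 1325310) = sqrt(945795748733/228714428102 - 1325310) = sqrt(-303116572912112887/228714428102) = I*sqrt(69327133621832083658669150474)/228714428102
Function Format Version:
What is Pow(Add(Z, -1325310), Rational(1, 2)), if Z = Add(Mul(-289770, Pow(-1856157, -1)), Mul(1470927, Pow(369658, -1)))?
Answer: Mul(Rational(1, 228714428102), I, Pow(69327133621832083658669150474, Rational(1, 2))) ≈ Mul(1151.2, I)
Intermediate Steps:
Z = Rational(945795748733, 228714428102) (Z = Add(Mul(-289770, Rational(-1, 1856157)), Mul(1470927, Rational(1, 369658))) = Add(Rational(96590, 618719), Rational(1470927, 369658)) = Rational(945795748733, 228714428102) ≈ 4.1353)
Pow(Add(Z, -1325310), Rational(1, 2)) = Pow(Add(Rational(945795748733, 228714428102), -1325310), Rational(1, 2)) = Pow(Rational(-303116572912112887, 228714428102), Rational(1, 2)) = Mul(Rational(1, 228714428102), I, Pow(69327133621832083658669150474, Rational(1, 2)))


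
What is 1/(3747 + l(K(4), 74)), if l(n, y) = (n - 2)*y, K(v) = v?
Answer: 1/3895 ≈ 0.00025674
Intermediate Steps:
l(n, y) = y*(-2 + n) (l(n, y) = (-2 + n)*y = y*(-2 + n))
1/(3747 + l(K(4), 74)) = 1/(3747 + 74*(-2 + 4)) = 1/(3747 + 74*2) = 1/(3747 + 148) = 1/3895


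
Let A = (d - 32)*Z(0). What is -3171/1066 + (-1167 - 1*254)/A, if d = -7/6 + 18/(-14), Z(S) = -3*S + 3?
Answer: 16618567/1542502 ≈ 10.774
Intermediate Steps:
Z(S) = 3 - 3*S
d = -103/42 (d = -7*⅙ + 18*(-1/14) = -7/6 - 9/7 = -103/42 ≈ -2.4524)
A = -1447/14 (A = (-103/42 - 32)*(3 - 3*0) = -1447*(3 + 0)/42 = -1447/42*3 = -1447/14 ≈ -103.36)
-3171/1066 + (-1167 - 1*254)/A = -3171/1066 + (-1167 - 1*254)/(-1447/14) = -3171*1/1066 + (-1167 - 254)*(-14/1447) = -3171/1066 - 1421*(-14/1447) = -3171/1066 + 19894/1447 = 16618567/1542502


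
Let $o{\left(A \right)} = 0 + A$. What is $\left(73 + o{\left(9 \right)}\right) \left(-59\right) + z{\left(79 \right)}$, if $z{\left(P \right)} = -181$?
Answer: $-5019$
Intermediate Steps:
$o{\left(A \right)} = A$
$\left(73 + o{\left(9 \right)}\right) \left(-59\right) + z{\left(79 \right)} = \left(73 + 9\right) \left(-59\right) - 181 = 82 \left(-59\right) - 181 = -4838 - 181 = -5019$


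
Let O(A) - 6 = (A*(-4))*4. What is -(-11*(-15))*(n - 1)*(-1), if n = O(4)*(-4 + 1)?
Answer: 28545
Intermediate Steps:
O(A) = 6 - 16*A (O(A) = 6 + (A*(-4))*4 = 6 - 4*A*4 = 6 - 16*A)
n = 174 (n = (6 - 16*4)*(-4 + 1) = (6 - 64)*(-3) = -58*(-3) = 174)
-(-11*(-15))*(n - 1)*(-1) = -(-11*(-15))*(174 - 1)*(-1) = -165*173*(-1) = -165*(-173) = -1*(-28545) = 28545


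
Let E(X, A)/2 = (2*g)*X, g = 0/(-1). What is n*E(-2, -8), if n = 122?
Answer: 0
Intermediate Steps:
g = 0 (g = 0*(-1) = 0)
E(X, A) = 0 (E(X, A) = 2*((2*0)*X) = 2*(0*X) = 2*0 = 0)
n*E(-2, -8) = 122*0 = 0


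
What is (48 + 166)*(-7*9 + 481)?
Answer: 89452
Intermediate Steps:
(48 + 166)*(-7*9 + 481) = 214*(-63 + 481) = 214*418 = 89452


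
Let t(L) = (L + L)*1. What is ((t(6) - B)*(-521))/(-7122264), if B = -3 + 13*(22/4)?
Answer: -58873/14244528 ≈ -0.0041330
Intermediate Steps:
t(L) = 2*L (t(L) = (2*L)*1 = 2*L)
B = 137/2 (B = -3 + 13*(22*(1/4)) = -3 + 13*(11/2) = -3 + 143/2 = 137/2 ≈ 68.500)
((t(6) - B)*(-521))/(-7122264) = ((2*6 - 1*137/2)*(-521))/(-7122264) = ((12 - 137/2)*(-521))*(-1/7122264) = -113/2*(-521)*(-1/7122264) = (58873/2)*(-1/7122264) = -58873/14244528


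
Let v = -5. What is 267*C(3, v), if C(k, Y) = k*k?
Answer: 2403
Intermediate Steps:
C(k, Y) = k**2
267*C(3, v) = 267*3**2 = 267*9 = 2403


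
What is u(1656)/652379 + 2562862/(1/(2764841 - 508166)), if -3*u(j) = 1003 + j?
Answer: 11319193049619174791/1957137 ≈ 5.7835e+12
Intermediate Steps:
u(j) = -1003/3 - j/3 (u(j) = -(1003 + j)/3 = -1003/3 - j/3)
u(1656)/652379 + 2562862/(1/(2764841 - 508166)) = (-1003/3 - ⅓*1656)/652379 + 2562862/(1/(2764841 - 508166)) = (-1003/3 - 552)*(1/652379) + 2562862/(1/2256675) = -2659/3*1/652379 + 2562862/(1/2256675) = -2659/1957137 + 2562862*2256675 = -2659/1957137 + 5783546603850 = 11319193049619174791/1957137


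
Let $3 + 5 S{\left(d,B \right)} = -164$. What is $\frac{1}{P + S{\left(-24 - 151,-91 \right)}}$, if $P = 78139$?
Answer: $\frac{5}{390528} \approx 1.2803 \cdot 10^{-5}$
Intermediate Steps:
$S{\left(d,B \right)} = - \frac{167}{5}$ ($S{\left(d,B \right)} = - \frac{3}{5} + \frac{1}{5} \left(-164\right) = - \frac{3}{5} - \frac{164}{5} = - \frac{167}{5}$)
$\frac{1}{P + S{\left(-24 - 151,-91 \right)}} = \frac{1}{78139 - \frac{167}{5}} = \frac{1}{\frac{390528}{5}} = \frac{5}{390528}$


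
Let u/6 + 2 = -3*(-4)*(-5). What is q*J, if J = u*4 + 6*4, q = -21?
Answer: 30744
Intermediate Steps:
u = -372 (u = -12 + 6*(-3*(-4)*(-5)) = -12 + 6*(12*(-5)) = -12 + 6*(-60) = -12 - 360 = -372)
J = -1464 (J = -372*4 + 6*4 = -1488 + 24 = -1464)
q*J = -21*(-1464) = 30744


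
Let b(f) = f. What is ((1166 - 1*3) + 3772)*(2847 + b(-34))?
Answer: 13882155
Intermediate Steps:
((1166 - 1*3) + 3772)*(2847 + b(-34)) = ((1166 - 1*3) + 3772)*(2847 - 34) = ((1166 - 3) + 3772)*2813 = (1163 + 3772)*2813 = 4935*2813 = 13882155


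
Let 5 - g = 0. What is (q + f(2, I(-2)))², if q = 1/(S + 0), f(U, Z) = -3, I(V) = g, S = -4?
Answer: 169/16 ≈ 10.563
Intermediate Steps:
g = 5 (g = 5 - 1*0 = 5 + 0 = 5)
I(V) = 5
q = -¼ (q = 1/(-4 + 0) = 1/(-4) = -¼ ≈ -0.25000)
(q + f(2, I(-2)))² = (-¼ - 3)² = (-13/4)² = 169/16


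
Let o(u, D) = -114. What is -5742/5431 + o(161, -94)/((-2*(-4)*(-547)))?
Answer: -12253929/11883028 ≈ -1.0312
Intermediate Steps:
-5742/5431 + o(161, -94)/((-2*(-4)*(-547))) = -5742/5431 - 114/(-2*(-4)*(-547)) = -5742*1/5431 - 114/(8*(-547)) = -5742/5431 - 114/(-4376) = -5742/5431 - 114*(-1/4376) = -5742/5431 + 57/2188 = -12253929/11883028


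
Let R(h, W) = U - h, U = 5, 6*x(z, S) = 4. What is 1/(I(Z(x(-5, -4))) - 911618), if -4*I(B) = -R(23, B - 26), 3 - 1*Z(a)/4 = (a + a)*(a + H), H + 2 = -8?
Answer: -2/1823245 ≈ -1.0969e-6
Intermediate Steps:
H = -10 (H = -2 - 8 = -10)
x(z, S) = 2/3 (x(z, S) = (1/6)*4 = 2/3)
Z(a) = 12 - 8*a*(-10 + a) (Z(a) = 12 - 4*(a + a)*(a - 10) = 12 - 4*2*a*(-10 + a) = 12 - 8*a*(-10 + a))
R(h, W) = 5 - h
I(B) = -9/2 (I(B) = -(-1)*(5 - 1*23)/4 = -(-1)*(5 - 23)/4 = -(-1)*(-18)/4 = -1/4*18 = -9/2)
1/(I(Z(x(-5, -4))) - 911618) = 1/(-9/2 - 911618) = 1/(-1823245/2) = -2/1823245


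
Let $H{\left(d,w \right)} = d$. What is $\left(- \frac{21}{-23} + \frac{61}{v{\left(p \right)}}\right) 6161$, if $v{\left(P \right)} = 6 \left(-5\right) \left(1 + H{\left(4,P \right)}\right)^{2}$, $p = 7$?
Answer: $\frac{88391867}{17250} \approx 5124.2$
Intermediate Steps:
$v{\left(P \right)} = -750$ ($v{\left(P \right)} = 6 \left(-5\right) \left(1 + 4\right)^{2} = - 30 \cdot 5^{2} = \left(-30\right) 25 = -750$)
$\left(- \frac{21}{-23} + \frac{61}{v{\left(p \right)}}\right) 6161 = \left(- \frac{21}{-23} + \frac{61}{-750}\right) 6161 = \left(\left(-21\right) \left(- \frac{1}{23}\right) + 61 \left(- \frac{1}{750}\right)\right) 6161 = \left(\frac{21}{23} - \frac{61}{750}\right) 6161 = \frac{14347}{17250} \cdot 6161 = \frac{88391867}{17250}$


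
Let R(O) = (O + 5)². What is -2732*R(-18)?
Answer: -461708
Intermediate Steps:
R(O) = (5 + O)²
-2732*R(-18) = -2732*(5 - 18)² = -2732*(-13)² = -2732*169 = -461708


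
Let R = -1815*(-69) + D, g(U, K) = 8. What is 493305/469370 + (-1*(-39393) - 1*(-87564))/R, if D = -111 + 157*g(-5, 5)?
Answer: 12193369299/5931898060 ≈ 2.0556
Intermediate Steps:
D = 1145 (D = -111 + 157*8 = -111 + 1256 = 1145)
R = 126380 (R = -1815*(-69) + 1145 = 125235 + 1145 = 126380)
493305/469370 + (-1*(-39393) - 1*(-87564))/R = 493305/469370 + (-1*(-39393) - 1*(-87564))/126380 = 493305*(1/469370) + (39393 + 87564)*(1/126380) = 98661/93874 + 126957*(1/126380) = 98661/93874 + 126957/126380 = 12193369299/5931898060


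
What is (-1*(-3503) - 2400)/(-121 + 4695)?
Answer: 1103/4574 ≈ 0.24115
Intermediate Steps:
(-1*(-3503) - 2400)/(-121 + 4695) = (3503 - 2400)/4574 = 1103*(1/4574) = 1103/4574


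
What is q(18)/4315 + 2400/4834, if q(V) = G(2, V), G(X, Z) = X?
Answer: 5182834/10429355 ≈ 0.49695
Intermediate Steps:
q(V) = 2
q(18)/4315 + 2400/4834 = 2/4315 + 2400/4834 = 2*(1/4315) + 2400*(1/4834) = 2/4315 + 1200/2417 = 5182834/10429355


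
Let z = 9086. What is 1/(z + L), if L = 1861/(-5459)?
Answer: 5459/49598613 ≈ 0.00011006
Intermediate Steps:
L = -1861/5459 (L = 1861*(-1/5459) = -1861/5459 ≈ -0.34090)
1/(z + L) = 1/(9086 - 1861/5459) = 1/(49598613/5459) = 5459/49598613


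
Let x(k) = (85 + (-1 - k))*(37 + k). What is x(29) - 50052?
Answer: -46422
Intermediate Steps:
x(k) = (37 + k)*(84 - k) (x(k) = (84 - k)*(37 + k) = (37 + k)*(84 - k))
x(29) - 50052 = (3108 - 1*29² + 47*29) - 50052 = (3108 - 1*841 + 1363) - 50052 = (3108 - 841 + 1363) - 50052 = 3630 - 50052 = -46422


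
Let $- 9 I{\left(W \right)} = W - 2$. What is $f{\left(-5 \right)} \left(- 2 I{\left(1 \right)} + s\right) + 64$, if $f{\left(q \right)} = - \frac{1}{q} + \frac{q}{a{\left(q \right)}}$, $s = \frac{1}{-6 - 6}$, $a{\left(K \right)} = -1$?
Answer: $\frac{5617}{90} \approx 62.411$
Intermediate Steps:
$I{\left(W \right)} = \frac{2}{9} - \frac{W}{9}$ ($I{\left(W \right)} = - \frac{W - 2}{9} = - \frac{-2 + W}{9} = \frac{2}{9} - \frac{W}{9}$)
$s = - \frac{1}{12}$ ($s = \frac{1}{-12} = - \frac{1}{12} \approx -0.083333$)
$f{\left(q \right)} = - q - \frac{1}{q}$ ($f{\left(q \right)} = - \frac{1}{q} + \frac{q}{-1} = - \frac{1}{q} + q \left(-1\right) = - \frac{1}{q} - q = - q - \frac{1}{q}$)
$f{\left(-5 \right)} \left(- 2 I{\left(1 \right)} + s\right) + 64 = \left(\left(-1\right) \left(-5\right) - \frac{1}{-5}\right) \left(- 2 \left(\frac{2}{9} - \frac{1}{9}\right) - \frac{1}{12}\right) + 64 = \left(5 - - \frac{1}{5}\right) \left(- 2 \left(\frac{2}{9} - \frac{1}{9}\right) - \frac{1}{12}\right) + 64 = \left(5 + \frac{1}{5}\right) \left(\left(-2\right) \frac{1}{9} - \frac{1}{12}\right) + 64 = \frac{26 \left(- \frac{2}{9} - \frac{1}{12}\right)}{5} + 64 = \frac{26}{5} \left(- \frac{11}{36}\right) + 64 = - \frac{143}{90} + 64 = \frac{5617}{90}$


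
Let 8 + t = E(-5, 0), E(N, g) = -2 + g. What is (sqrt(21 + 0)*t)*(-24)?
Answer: 240*sqrt(21) ≈ 1099.8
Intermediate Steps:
t = -10 (t = -8 + (-2 + 0) = -8 - 2 = -10)
(sqrt(21 + 0)*t)*(-24) = (sqrt(21 + 0)*(-10))*(-24) = (sqrt(21)*(-10))*(-24) = -10*sqrt(21)*(-24) = 240*sqrt(21)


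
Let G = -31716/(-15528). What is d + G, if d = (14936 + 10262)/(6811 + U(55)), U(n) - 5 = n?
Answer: 50766265/8891074 ≈ 5.7098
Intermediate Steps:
U(n) = 5 + n
G = 2643/1294 (G = -31716*(-1/15528) = 2643/1294 ≈ 2.0425)
d = 25198/6871 (d = (14936 + 10262)/(6811 + (5 + 55)) = 25198/(6811 + 60) = 25198/6871 ≈ 3.6673)
d + G = 25198/6871 + 2643/1294 = 50766265/8891074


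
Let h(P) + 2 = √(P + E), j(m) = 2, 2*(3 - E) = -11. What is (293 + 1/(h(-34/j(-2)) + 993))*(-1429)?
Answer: 1429*(-293*√34 + 580728*I)/(√34 - 1982*I) ≈ -4.187e+5 + 0.0042424*I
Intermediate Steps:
E = 17/2 (E = 3 - ½*(-11) = 3 + 11/2 = 17/2 ≈ 8.5000)
h(P) = -2 + √(17/2 + P) (h(P) = -2 + √(P + 17/2) = -2 + √(17/2 + P))
(293 + 1/(h(-34/j(-2)) + 993))*(-1429) = (293 + 1/((-2 + √(34 + 4*(-34/2))/2) + 993))*(-1429) = (293 + 1/((-2 + √(34 + 4*(-34*½))/2) + 993))*(-1429) = (293 + 1/((-2 + √(34 + 4*(-17))/2) + 993))*(-1429) = (293 + 1/((-2 + √(34 - 68)/2) + 993))*(-1429) = (293 + 1/((-2 + √(-34)/2) + 993))*(-1429) = (293 + 1/((-2 + (I*√34)/2) + 993))*(-1429) = (293 + 1/((-2 + I*√34/2) + 993))*(-1429) = (293 + 1/(991 + I*√34/2))*(-1429) = -418697 - 1429/(991 + I*√34/2)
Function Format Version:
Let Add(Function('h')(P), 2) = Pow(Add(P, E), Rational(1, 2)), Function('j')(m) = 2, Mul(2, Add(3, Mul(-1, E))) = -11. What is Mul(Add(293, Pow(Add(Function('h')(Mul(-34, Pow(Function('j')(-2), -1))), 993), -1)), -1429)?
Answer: Mul(1429, Pow(Add(Pow(34, Rational(1, 2)), Mul(-1982, I)), -1), Add(Mul(-293, Pow(34, Rational(1, 2))), Mul(580728, I))) ≈ Add(-4.1870e+5, Mul(0.0042424, I))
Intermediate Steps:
E = Rational(17, 2) (E = Add(3, Mul(Rational(-1, 2), -11)) = Add(3, Rational(11, 2)) = Rational(17, 2) ≈ 8.5000)
Function('h')(P) = Add(-2, Pow(Add(Rational(17, 2), P), Rational(1, 2))) (Function('h')(P) = Add(-2, Pow(Add(P, Rational(17, 2)), Rational(1, 2))) = Add(-2, Pow(Add(Rational(17, 2), P), Rational(1, 2))))
Mul(Add(293, Pow(Add(Function('h')(Mul(-34, Pow(Function('j')(-2), -1))), 993), -1)), -1429) = Mul(Add(293, Pow(Add(Add(-2, Mul(Rational(1, 2), Pow(Add(34, Mul(4, Mul(-34, Pow(2, -1)))), Rational(1, 2)))), 993), -1)), -1429) = Mul(Add(293, Pow(Add(Add(-2, Mul(Rational(1, 2), Pow(Add(34, Mul(4, Mul(-34, Rational(1, 2)))), Rational(1, 2)))), 993), -1)), -1429) = Mul(Add(293, Pow(Add(Add(-2, Mul(Rational(1, 2), Pow(Add(34, Mul(4, -17)), Rational(1, 2)))), 993), -1)), -1429) = Mul(Add(293, Pow(Add(Add(-2, Mul(Rational(1, 2), Pow(Add(34, -68), Rational(1, 2)))), 993), -1)), -1429) = Mul(Add(293, Pow(Add(Add(-2, Mul(Rational(1, 2), Pow(-34, Rational(1, 2)))), 993), -1)), -1429) = Mul(Add(293, Pow(Add(Add(-2, Mul(Rational(1, 2), Mul(I, Pow(34, Rational(1, 2))))), 993), -1)), -1429) = Mul(Add(293, Pow(Add(Add(-2, Mul(Rational(1, 2), I, Pow(34, Rational(1, 2)))), 993), -1)), -1429) = Mul(Add(293, Pow(Add(991, Mul(Rational(1, 2), I, Pow(34, Rational(1, 2)))), -1)), -1429) = Add(-418697, Mul(-1429, Pow(Add(991, Mul(Rational(1, 2), I, Pow(34, Rational(1, 2)))), -1)))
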